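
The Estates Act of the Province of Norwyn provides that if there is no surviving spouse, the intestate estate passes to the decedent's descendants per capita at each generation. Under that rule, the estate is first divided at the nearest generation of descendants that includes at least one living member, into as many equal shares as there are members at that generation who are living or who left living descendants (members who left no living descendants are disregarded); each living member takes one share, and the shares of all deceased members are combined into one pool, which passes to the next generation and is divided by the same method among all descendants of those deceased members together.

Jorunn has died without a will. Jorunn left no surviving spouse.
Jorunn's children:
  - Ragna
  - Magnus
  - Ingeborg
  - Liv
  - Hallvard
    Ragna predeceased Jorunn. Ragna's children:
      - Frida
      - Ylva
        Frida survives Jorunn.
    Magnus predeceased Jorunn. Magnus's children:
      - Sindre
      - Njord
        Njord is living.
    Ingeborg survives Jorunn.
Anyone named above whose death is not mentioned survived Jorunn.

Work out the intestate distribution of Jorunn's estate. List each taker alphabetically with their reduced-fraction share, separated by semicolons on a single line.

Frida 1/10; Hallvard 1/5; Ingeborg 1/5; Liv 1/5; Njord 1/10; Sindre 1/10; Ylva 1/10

There is no surviving spouse, so the entire estate passes to Jorunn's descendants per capita at each generation.
At generation 1 (Ragna, Magnus, Ingeborg, Liv, Hallvard) there are 5 shares of (1)/5 = 1/5 each.
Living: Ingeborg, Liv, and Hallvard — each takes 1/5.
Deceased: Ragna and Magnus. Their combined 2/5 is pooled and carried to generation 2.
At generation 2 (Frida, Ylva, Sindre, Njord) there are 4 shares of (2/5)/4 = 1/10 each.
Living: Frida, Ylva, Sindre, and Njord — each takes 1/10.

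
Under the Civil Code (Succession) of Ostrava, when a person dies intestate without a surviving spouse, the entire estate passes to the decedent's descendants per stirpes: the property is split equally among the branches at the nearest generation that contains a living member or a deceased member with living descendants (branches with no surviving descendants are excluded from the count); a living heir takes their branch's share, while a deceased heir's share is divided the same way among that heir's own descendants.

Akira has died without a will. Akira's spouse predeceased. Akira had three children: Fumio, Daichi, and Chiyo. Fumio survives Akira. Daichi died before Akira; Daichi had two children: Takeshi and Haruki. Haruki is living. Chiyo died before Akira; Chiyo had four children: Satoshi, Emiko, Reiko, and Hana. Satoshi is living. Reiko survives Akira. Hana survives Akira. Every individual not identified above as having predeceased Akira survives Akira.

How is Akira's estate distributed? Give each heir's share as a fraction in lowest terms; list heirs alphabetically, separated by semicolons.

Emiko 1/12; Fumio 1/3; Hana 1/12; Haruki 1/6; Reiko 1/12; Satoshi 1/12; Takeshi 1/6

There is no surviving spouse, so the entire estate passes to Akira's descendants per stirpes.
The estate is divided into 3 equal shares of 1/3 among Fumio, Daichi, Chiyo.
Fumio is living and takes 1/3.
Daichi predeceased; the 1/3 allotted to Daichi's branch passes to Daichi's issue by representation.
The 1/3 is divided into 2 equal shares of 1/6 among Takeshi, Haruki.
Takeshi is living and takes 1/6.
Haruki is living and takes 1/6.
Chiyo predeceased; the 1/3 allotted to Chiyo's branch passes to Chiyo's issue by representation.
The 1/3 is divided into 4 equal shares of 1/12 among Satoshi, Emiko, Reiko, Hana.
Satoshi is living and takes 1/12.
Emiko is living and takes 1/12.
Reiko is living and takes 1/12.
Hana is living and takes 1/12.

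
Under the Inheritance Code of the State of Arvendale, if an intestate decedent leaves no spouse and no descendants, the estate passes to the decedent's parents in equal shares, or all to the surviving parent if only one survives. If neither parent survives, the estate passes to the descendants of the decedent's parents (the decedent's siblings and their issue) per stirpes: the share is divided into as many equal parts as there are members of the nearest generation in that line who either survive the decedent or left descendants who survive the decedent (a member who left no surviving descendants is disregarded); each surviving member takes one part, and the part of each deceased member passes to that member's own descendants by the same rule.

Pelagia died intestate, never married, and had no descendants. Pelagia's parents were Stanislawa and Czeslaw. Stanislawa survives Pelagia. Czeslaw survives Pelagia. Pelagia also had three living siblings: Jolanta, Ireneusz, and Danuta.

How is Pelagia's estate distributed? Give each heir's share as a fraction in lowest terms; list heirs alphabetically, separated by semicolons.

Czeslaw 1/2; Stanislawa 1/2

Both parents survive, so Stanislawa and Czeslaw each take 1/2. The siblings take nothing because a surviving parent has priority.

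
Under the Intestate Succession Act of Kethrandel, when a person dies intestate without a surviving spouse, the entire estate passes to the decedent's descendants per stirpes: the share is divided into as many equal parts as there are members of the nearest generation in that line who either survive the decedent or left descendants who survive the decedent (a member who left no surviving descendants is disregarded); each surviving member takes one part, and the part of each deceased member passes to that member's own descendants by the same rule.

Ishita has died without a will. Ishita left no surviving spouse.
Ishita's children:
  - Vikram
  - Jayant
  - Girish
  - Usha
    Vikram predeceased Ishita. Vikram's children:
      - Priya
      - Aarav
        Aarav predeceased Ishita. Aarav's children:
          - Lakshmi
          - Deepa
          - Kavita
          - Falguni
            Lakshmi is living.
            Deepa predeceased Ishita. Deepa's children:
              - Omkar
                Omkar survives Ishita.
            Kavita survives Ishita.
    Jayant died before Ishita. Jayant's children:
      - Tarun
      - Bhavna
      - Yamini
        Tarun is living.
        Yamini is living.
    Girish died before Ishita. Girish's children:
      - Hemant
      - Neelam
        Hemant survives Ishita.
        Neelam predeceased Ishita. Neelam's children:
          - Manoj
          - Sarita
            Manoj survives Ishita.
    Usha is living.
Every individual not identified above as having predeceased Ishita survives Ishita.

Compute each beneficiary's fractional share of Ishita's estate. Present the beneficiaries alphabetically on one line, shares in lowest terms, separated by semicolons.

There is no surviving spouse, so the entire estate passes to Ishita's descendants per stirpes.
The estate is divided into 4 equal shares of 1/4 among Vikram, Jayant, Girish, Usha.
Vikram predeceased; the 1/4 allotted to Vikram's branch passes to Vikram's issue by representation.
The 1/4 is divided into 2 equal shares of 1/8 among Priya, Aarav.
Priya is living and takes 1/8.
Aarav predeceased; the 1/8 allotted to Aarav's branch passes to Aarav's issue by representation.
The 1/8 is divided into 4 equal shares of 1/32 among Lakshmi, Deepa, Kavita, Falguni.
Lakshmi is living and takes 1/32.
Deepa predeceased; the 1/32 allotted to Deepa's branch passes to Deepa's issue by representation.
Omkar is the sole taker at this level and receives the full 1/32.
Kavita is living and takes 1/32.
Falguni is living and takes 1/32.
Jayant predeceased; the 1/4 allotted to Jayant's branch passes to Jayant's issue by representation.
The 1/4 is divided into 3 equal shares of 1/12 among Tarun, Bhavna, Yamini.
Tarun is living and takes 1/12.
Bhavna is living and takes 1/12.
Yamini is living and takes 1/12.
Girish predeceased; the 1/4 allotted to Girish's branch passes to Girish's issue by representation.
The 1/4 is divided into 2 equal shares of 1/8 among Hemant, Neelam.
Hemant is living and takes 1/8.
Neelam predeceased; the 1/8 allotted to Neelam's branch passes to Neelam's issue by representation.
The 1/8 is divided into 2 equal shares of 1/16 among Manoj, Sarita.
Manoj is living and takes 1/16.
Sarita is living and takes 1/16.
Usha is living and takes 1/4.

Bhavna 1/12; Falguni 1/32; Hemant 1/8; Kavita 1/32; Lakshmi 1/32; Manoj 1/16; Omkar 1/32; Priya 1/8; Sarita 1/16; Tarun 1/12; Usha 1/4; Yamini 1/12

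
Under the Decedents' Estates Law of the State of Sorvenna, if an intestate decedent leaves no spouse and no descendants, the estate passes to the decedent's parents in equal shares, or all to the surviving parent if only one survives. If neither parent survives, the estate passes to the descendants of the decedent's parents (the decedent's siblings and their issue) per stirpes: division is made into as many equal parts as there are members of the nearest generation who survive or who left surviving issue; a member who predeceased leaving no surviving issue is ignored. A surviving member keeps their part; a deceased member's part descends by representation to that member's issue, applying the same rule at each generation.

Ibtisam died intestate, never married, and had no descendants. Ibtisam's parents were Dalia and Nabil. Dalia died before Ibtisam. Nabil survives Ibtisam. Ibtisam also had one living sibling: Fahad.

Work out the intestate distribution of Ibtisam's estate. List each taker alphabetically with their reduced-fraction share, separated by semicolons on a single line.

Nabil 1

Only one parent, Nabil, survives, so Nabil takes the entire estate. The siblings take nothing because a surviving parent has priority.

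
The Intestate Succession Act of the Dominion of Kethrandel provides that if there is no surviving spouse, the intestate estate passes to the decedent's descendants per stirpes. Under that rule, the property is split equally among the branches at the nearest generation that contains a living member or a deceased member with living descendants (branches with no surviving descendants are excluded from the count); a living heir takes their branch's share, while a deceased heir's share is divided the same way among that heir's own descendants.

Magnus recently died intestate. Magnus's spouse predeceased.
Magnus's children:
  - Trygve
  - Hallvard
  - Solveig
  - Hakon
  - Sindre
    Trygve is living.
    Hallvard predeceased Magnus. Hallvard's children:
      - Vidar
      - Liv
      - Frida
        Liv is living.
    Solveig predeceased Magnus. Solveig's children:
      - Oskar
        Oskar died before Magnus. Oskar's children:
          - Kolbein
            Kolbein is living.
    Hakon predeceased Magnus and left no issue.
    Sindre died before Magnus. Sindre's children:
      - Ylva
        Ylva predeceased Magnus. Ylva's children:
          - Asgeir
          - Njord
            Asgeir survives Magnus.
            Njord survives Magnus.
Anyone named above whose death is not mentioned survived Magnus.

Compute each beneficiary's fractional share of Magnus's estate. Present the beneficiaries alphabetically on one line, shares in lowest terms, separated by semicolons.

Asgeir 1/8; Frida 1/12; Kolbein 1/4; Liv 1/12; Njord 1/8; Trygve 1/4; Vidar 1/12

There is no surviving spouse, so the entire estate passes to Magnus's descendants per stirpes.
Hakon left no surviving issue, so that branch lapses and is disregarded.
The estate is divided into 4 equal shares of 1/4 among Trygve, Hallvard, Solveig, Sindre.
Trygve is living and takes 1/4.
Hallvard predeceased; the 1/4 allotted to Hallvard's branch passes to Hallvard's issue by representation.
The 1/4 is divided into 3 equal shares of 1/12 among Vidar, Liv, Frida.
Vidar is living and takes 1/12.
Liv is living and takes 1/12.
Frida is living and takes 1/12.
Solveig predeceased; the 1/4 allotted to Solveig's branch passes to Solveig's issue by representation.
Oskar's line is the sole branch at this level, so the full 1/4 passes to Oskar's issue by representation.
Kolbein is the sole taker at this level and receives the full 1/4.
Sindre predeceased; the 1/4 allotted to Sindre's branch passes to Sindre's issue by representation.
Ylva's line is the sole branch at this level, so the full 1/4 passes to Ylva's issue by representation.
The 1/4 is divided into 2 equal shares of 1/8 among Asgeir, Njord.
Asgeir is living and takes 1/8.
Njord is living and takes 1/8.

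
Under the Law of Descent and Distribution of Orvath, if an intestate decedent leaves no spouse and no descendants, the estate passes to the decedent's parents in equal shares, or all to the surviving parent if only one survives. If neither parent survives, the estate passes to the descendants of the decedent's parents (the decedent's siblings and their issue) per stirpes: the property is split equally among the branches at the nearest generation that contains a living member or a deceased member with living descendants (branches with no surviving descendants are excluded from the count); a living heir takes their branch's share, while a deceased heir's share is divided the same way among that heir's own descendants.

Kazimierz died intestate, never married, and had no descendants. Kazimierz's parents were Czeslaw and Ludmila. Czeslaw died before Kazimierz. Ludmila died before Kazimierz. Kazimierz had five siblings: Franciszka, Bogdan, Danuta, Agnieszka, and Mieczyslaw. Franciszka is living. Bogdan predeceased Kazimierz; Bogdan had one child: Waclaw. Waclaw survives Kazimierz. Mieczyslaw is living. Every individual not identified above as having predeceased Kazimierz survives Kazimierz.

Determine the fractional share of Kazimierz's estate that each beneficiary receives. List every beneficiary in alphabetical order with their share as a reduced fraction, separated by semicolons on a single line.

Agnieszka 1/5; Danuta 1/5; Franciszka 1/5; Mieczyslaw 1/5; Waclaw 1/5

Neither parent survives and there are no descendants, so the estate passes to Kazimierz's siblings and their issue per stirpes.
The estate is divided into 5 equal shares of 1/5 among Franciszka, Bogdan, Danuta, Agnieszka, Mieczyslaw.
Franciszka is living and takes 1/5.
Bogdan predeceased; the 1/5 allotted to Bogdan's branch passes to Bogdan's issue by representation.
Waclaw is the sole taker at this level and receives the full 1/5.
Danuta is living and takes 1/5.
Agnieszka is living and takes 1/5.
Mieczyslaw is living and takes 1/5.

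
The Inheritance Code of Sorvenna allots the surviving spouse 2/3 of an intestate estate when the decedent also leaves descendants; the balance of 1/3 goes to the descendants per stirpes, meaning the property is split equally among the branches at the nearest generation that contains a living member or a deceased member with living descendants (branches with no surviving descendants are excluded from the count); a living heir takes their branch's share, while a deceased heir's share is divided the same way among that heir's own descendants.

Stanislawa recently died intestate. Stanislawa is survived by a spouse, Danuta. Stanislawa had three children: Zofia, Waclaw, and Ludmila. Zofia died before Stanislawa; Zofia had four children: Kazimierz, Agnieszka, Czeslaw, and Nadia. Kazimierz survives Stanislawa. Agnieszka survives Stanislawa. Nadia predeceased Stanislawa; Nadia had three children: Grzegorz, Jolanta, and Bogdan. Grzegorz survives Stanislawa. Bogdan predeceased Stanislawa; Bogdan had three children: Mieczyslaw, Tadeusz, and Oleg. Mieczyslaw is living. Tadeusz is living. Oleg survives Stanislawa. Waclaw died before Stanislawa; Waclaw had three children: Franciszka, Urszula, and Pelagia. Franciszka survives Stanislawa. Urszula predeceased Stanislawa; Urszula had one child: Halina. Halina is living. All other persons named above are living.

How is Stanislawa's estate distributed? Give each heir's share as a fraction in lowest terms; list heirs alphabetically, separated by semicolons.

Agnieszka 1/36; Czeslaw 1/36; Danuta 2/3; Franciszka 1/27; Grzegorz 1/108; Halina 1/27; Jolanta 1/108; Kazimierz 1/36; Ludmila 1/9; Mieczyslaw 1/324; Oleg 1/324; Pelagia 1/27; Tadeusz 1/324

Danuta, as surviving spouse, takes 2/3.
The remaining 1/3 passes to Stanislawa's descendants per stirpes.
The 1/3 is divided into 3 equal shares of 1/9 among Zofia, Waclaw, Ludmila.
Zofia predeceased; the 1/9 allotted to Zofia's branch passes to Zofia's issue by representation.
The 1/9 is divided into 4 equal shares of 1/36 among Kazimierz, Agnieszka, Czeslaw, Nadia.
Kazimierz is living and takes 1/36.
Agnieszka is living and takes 1/36.
Czeslaw is living and takes 1/36.
Nadia predeceased; the 1/36 allotted to Nadia's branch passes to Nadia's issue by representation.
The 1/36 is divided into 3 equal shares of 1/108 among Grzegorz, Jolanta, Bogdan.
Grzegorz is living and takes 1/108.
Jolanta is living and takes 1/108.
Bogdan predeceased; the 1/108 allotted to Bogdan's branch passes to Bogdan's issue by representation.
The 1/108 is divided into 3 equal shares of 1/324 among Mieczyslaw, Tadeusz, Oleg.
Mieczyslaw is living and takes 1/324.
Tadeusz is living and takes 1/324.
Oleg is living and takes 1/324.
Waclaw predeceased; the 1/9 allotted to Waclaw's branch passes to Waclaw's issue by representation.
The 1/9 is divided into 3 equal shares of 1/27 among Franciszka, Urszula, Pelagia.
Franciszka is living and takes 1/27.
Urszula predeceased; the 1/27 allotted to Urszula's branch passes to Urszula's issue by representation.
Halina is the sole taker at this level and receives the full 1/27.
Pelagia is living and takes 1/27.
Ludmila is living and takes 1/9.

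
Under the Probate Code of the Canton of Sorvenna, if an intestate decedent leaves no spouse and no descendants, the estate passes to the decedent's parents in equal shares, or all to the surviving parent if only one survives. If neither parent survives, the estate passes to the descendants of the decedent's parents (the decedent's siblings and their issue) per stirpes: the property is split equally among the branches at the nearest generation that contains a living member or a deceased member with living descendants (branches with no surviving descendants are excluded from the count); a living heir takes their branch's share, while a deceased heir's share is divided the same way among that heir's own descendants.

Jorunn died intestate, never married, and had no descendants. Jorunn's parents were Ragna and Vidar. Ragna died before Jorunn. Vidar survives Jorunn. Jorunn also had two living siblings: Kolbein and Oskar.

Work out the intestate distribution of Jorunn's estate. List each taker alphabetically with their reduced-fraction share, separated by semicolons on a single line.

Only one parent, Vidar, survives, so Vidar takes the entire estate. The siblings take nothing because a surviving parent has priority.

Vidar 1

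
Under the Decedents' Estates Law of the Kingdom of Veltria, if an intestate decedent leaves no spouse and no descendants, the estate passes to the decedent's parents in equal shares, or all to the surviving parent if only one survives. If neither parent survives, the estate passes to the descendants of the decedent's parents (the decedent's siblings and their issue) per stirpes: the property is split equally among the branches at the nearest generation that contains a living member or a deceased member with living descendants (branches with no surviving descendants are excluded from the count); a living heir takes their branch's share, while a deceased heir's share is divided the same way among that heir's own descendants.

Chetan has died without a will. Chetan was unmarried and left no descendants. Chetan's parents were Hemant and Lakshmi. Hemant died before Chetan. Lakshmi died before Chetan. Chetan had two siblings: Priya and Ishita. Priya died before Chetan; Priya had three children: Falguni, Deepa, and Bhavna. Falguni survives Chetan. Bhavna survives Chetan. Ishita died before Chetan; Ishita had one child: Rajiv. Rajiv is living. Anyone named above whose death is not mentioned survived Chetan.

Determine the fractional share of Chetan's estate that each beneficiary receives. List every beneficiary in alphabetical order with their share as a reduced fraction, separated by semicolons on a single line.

Neither parent survives and there are no descendants, so the estate passes to Chetan's siblings and their issue per stirpes.
The estate is divided into 2 equal shares of 1/2 among Priya, Ishita.
Priya predeceased; the 1/2 allotted to Priya's branch passes to Priya's issue by representation.
The 1/2 is divided into 3 equal shares of 1/6 among Falguni, Deepa, Bhavna.
Falguni is living and takes 1/6.
Deepa is living and takes 1/6.
Bhavna is living and takes 1/6.
Ishita predeceased; the 1/2 allotted to Ishita's branch passes to Ishita's issue by representation.
Rajiv is the sole taker at this level and receives the full 1/2.

Bhavna 1/6; Deepa 1/6; Falguni 1/6; Rajiv 1/2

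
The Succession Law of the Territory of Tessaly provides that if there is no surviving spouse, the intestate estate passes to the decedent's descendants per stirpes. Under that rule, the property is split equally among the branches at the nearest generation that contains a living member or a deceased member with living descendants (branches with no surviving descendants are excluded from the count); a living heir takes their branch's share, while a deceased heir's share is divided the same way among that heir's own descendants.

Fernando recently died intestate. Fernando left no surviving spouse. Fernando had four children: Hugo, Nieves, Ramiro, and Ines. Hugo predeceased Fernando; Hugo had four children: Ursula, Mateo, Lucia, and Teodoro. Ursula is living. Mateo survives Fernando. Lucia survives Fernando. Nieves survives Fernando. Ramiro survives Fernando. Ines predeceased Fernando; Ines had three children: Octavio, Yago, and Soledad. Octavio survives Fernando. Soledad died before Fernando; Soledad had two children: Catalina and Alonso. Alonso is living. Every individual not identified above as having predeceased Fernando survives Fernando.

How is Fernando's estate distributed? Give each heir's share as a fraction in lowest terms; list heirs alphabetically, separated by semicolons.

There is no surviving spouse, so the entire estate passes to Fernando's descendants per stirpes.
The estate is divided into 4 equal shares of 1/4 among Hugo, Nieves, Ramiro, Ines.
Hugo predeceased; the 1/4 allotted to Hugo's branch passes to Hugo's issue by representation.
The 1/4 is divided into 4 equal shares of 1/16 among Ursula, Mateo, Lucia, Teodoro.
Ursula is living and takes 1/16.
Mateo is living and takes 1/16.
Lucia is living and takes 1/16.
Teodoro is living and takes 1/16.
Nieves is living and takes 1/4.
Ramiro is living and takes 1/4.
Ines predeceased; the 1/4 allotted to Ines's branch passes to Ines's issue by representation.
The 1/4 is divided into 3 equal shares of 1/12 among Octavio, Yago, Soledad.
Octavio is living and takes 1/12.
Yago is living and takes 1/12.
Soledad predeceased; the 1/12 allotted to Soledad's branch passes to Soledad's issue by representation.
The 1/12 is divided into 2 equal shares of 1/24 among Catalina, Alonso.
Catalina is living and takes 1/24.
Alonso is living and takes 1/24.

Alonso 1/24; Catalina 1/24; Lucia 1/16; Mateo 1/16; Nieves 1/4; Octavio 1/12; Ramiro 1/4; Teodoro 1/16; Ursula 1/16; Yago 1/12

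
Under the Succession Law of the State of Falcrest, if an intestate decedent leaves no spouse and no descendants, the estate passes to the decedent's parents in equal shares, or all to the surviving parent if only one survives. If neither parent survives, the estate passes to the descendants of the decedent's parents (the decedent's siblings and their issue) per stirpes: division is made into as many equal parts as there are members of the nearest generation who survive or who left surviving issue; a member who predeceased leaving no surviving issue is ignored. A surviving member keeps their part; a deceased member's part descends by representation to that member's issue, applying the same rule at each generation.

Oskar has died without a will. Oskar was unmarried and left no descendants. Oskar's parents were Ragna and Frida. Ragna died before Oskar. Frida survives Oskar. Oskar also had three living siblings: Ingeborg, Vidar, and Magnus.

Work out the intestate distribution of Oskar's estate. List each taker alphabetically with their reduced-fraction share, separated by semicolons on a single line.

Frida 1

Only one parent, Frida, survives, so Frida takes the entire estate. The siblings take nothing because a surviving parent has priority.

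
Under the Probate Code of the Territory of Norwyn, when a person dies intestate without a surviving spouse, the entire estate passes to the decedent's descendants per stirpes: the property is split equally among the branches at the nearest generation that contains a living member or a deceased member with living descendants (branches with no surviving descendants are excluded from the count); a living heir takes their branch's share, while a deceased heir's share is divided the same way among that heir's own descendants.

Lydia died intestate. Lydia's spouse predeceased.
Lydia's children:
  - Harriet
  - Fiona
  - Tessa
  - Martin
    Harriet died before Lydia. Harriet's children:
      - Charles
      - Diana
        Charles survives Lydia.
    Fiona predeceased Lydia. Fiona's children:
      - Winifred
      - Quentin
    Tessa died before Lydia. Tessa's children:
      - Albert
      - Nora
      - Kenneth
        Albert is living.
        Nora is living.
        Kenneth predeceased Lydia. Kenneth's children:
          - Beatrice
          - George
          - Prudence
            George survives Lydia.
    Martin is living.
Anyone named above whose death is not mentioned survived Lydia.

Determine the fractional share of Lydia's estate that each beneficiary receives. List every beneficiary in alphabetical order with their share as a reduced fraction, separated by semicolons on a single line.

There is no surviving spouse, so the entire estate passes to Lydia's descendants per stirpes.
The estate is divided into 4 equal shares of 1/4 among Harriet, Fiona, Tessa, Martin.
Harriet predeceased; the 1/4 allotted to Harriet's branch passes to Harriet's issue by representation.
The 1/4 is divided into 2 equal shares of 1/8 among Charles, Diana.
Charles is living and takes 1/8.
Diana is living and takes 1/8.
Fiona predeceased; the 1/4 allotted to Fiona's branch passes to Fiona's issue by representation.
The 1/4 is divided into 2 equal shares of 1/8 among Winifred, Quentin.
Winifred is living and takes 1/8.
Quentin is living and takes 1/8.
Tessa predeceased; the 1/4 allotted to Tessa's branch passes to Tessa's issue by representation.
The 1/4 is divided into 3 equal shares of 1/12 among Albert, Nora, Kenneth.
Albert is living and takes 1/12.
Nora is living and takes 1/12.
Kenneth predeceased; the 1/12 allotted to Kenneth's branch passes to Kenneth's issue by representation.
The 1/12 is divided into 3 equal shares of 1/36 among Beatrice, George, Prudence.
Beatrice is living and takes 1/36.
George is living and takes 1/36.
Prudence is living and takes 1/36.
Martin is living and takes 1/4.

Albert 1/12; Beatrice 1/36; Charles 1/8; Diana 1/8; George 1/36; Martin 1/4; Nora 1/12; Prudence 1/36; Quentin 1/8; Winifred 1/8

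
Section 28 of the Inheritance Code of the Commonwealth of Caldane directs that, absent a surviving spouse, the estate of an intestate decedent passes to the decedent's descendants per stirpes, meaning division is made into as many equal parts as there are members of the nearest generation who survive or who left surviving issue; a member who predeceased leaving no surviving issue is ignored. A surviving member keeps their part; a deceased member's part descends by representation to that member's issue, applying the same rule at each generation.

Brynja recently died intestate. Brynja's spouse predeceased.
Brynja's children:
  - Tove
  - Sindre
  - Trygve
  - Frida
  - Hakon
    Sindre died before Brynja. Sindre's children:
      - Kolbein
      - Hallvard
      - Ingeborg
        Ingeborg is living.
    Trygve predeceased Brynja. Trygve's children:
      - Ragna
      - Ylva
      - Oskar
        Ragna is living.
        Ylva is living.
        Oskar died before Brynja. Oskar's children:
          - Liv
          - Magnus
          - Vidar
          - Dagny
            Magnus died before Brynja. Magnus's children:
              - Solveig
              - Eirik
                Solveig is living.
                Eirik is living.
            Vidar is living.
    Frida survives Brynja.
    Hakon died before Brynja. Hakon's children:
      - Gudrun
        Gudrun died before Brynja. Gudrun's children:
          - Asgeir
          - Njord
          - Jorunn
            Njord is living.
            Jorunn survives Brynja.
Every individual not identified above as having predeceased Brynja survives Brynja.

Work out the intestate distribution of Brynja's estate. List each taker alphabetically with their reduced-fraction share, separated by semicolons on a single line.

There is no surviving spouse, so the entire estate passes to Brynja's descendants per stirpes.
The estate is divided into 5 equal shares of 1/5 among Tove, Sindre, Trygve, Frida, Hakon.
Tove is living and takes 1/5.
Sindre predeceased; the 1/5 allotted to Sindre's branch passes to Sindre's issue by representation.
The 1/5 is divided into 3 equal shares of 1/15 among Kolbein, Hallvard, Ingeborg.
Kolbein is living and takes 1/15.
Hallvard is living and takes 1/15.
Ingeborg is living and takes 1/15.
Trygve predeceased; the 1/5 allotted to Trygve's branch passes to Trygve's issue by representation.
The 1/5 is divided into 3 equal shares of 1/15 among Ragna, Ylva, Oskar.
Ragna is living and takes 1/15.
Ylva is living and takes 1/15.
Oskar predeceased; the 1/15 allotted to Oskar's branch passes to Oskar's issue by representation.
The 1/15 is divided into 4 equal shares of 1/60 among Liv, Magnus, Vidar, Dagny.
Liv is living and takes 1/60.
Magnus predeceased; the 1/60 allotted to Magnus's branch passes to Magnus's issue by representation.
The 1/60 is divided into 2 equal shares of 1/120 among Solveig, Eirik.
Solveig is living and takes 1/120.
Eirik is living and takes 1/120.
Vidar is living and takes 1/60.
Dagny is living and takes 1/60.
Frida is living and takes 1/5.
Hakon predeceased; the 1/5 allotted to Hakon's branch passes to Hakon's issue by representation.
Gudrun's line is the sole branch at this level, so the full 1/5 passes to Gudrun's issue by representation.
The 1/5 is divided into 3 equal shares of 1/15 among Asgeir, Njord, Jorunn.
Asgeir is living and takes 1/15.
Njord is living and takes 1/15.
Jorunn is living and takes 1/15.

Asgeir 1/15; Dagny 1/60; Eirik 1/120; Frida 1/5; Hallvard 1/15; Ingeborg 1/15; Jorunn 1/15; Kolbein 1/15; Liv 1/60; Njord 1/15; Ragna 1/15; Solveig 1/120; Tove 1/5; Vidar 1/60; Ylva 1/15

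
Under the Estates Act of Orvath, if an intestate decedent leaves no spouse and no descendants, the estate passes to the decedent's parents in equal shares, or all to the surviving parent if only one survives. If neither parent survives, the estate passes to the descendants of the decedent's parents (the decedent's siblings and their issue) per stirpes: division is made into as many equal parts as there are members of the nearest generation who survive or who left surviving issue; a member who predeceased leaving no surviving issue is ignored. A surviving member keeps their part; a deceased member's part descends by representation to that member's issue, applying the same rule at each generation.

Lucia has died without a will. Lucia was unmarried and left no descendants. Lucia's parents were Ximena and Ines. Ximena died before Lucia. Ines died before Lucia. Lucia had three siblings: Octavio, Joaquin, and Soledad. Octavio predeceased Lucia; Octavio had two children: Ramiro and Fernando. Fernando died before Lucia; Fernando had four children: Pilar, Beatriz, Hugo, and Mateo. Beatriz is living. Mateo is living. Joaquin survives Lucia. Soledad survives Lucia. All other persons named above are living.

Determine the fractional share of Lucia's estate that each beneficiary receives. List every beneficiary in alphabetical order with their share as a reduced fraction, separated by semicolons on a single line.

Neither parent survives and there are no descendants, so the estate passes to Lucia's siblings and their issue per stirpes.
The estate is divided into 3 equal shares of 1/3 among Octavio, Joaquin, Soledad.
Octavio predeceased; the 1/3 allotted to Octavio's branch passes to Octavio's issue by representation.
The 1/3 is divided into 2 equal shares of 1/6 among Ramiro, Fernando.
Ramiro is living and takes 1/6.
Fernando predeceased; the 1/6 allotted to Fernando's branch passes to Fernando's issue by representation.
The 1/6 is divided into 4 equal shares of 1/24 among Pilar, Beatriz, Hugo, Mateo.
Pilar is living and takes 1/24.
Beatriz is living and takes 1/24.
Hugo is living and takes 1/24.
Mateo is living and takes 1/24.
Joaquin is living and takes 1/3.
Soledad is living and takes 1/3.

Beatriz 1/24; Hugo 1/24; Joaquin 1/3; Mateo 1/24; Pilar 1/24; Ramiro 1/6; Soledad 1/3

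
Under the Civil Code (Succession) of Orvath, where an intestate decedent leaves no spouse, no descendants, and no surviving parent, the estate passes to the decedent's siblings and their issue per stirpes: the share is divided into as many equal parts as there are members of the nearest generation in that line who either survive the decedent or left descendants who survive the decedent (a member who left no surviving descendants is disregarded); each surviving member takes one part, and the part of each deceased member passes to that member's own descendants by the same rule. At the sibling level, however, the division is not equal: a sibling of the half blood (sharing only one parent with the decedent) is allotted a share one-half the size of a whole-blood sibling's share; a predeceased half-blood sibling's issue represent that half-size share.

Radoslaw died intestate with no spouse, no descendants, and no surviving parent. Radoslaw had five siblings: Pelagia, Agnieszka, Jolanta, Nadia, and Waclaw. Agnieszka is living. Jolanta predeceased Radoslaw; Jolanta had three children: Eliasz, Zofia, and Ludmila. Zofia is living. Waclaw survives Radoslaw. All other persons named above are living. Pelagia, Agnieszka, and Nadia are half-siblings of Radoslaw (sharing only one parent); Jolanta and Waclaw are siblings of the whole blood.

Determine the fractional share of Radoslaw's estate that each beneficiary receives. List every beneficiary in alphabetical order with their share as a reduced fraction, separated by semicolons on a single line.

No spouse, descendants, or parent survives, so the estate passes to Radoslaw's siblings per stirpes.
Half-blood siblings count for one-half the weight of whole-blood siblings at the initial division.
Dividing 1 in proportion to weights (total weight 7/2): Pelagia (weight 1/2) → 1/7; Agnieszka (weight 1/2) → 1/7; Jolanta (weight 1) → 2/7; Nadia (weight 1/2) → 1/7; Waclaw (weight 1) → 2/7.
Pelagia is living and takes 1/7.
Agnieszka is living and takes 1/7.
Jolanta predeceased; the 2/7 allotted to Jolanta's branch passes to Jolanta's issue by representation.
The 2/7 is divided into 3 equal shares of 2/21 among Eliasz, Zofia, Ludmila.
Eliasz is living and takes 2/21.
Zofia is living and takes 2/21.
Ludmila is living and takes 2/21.
Nadia is living and takes 1/7.
Waclaw is living and takes 2/7.

Agnieszka 1/7; Eliasz 2/21; Ludmila 2/21; Nadia 1/7; Pelagia 1/7; Waclaw 2/7; Zofia 2/21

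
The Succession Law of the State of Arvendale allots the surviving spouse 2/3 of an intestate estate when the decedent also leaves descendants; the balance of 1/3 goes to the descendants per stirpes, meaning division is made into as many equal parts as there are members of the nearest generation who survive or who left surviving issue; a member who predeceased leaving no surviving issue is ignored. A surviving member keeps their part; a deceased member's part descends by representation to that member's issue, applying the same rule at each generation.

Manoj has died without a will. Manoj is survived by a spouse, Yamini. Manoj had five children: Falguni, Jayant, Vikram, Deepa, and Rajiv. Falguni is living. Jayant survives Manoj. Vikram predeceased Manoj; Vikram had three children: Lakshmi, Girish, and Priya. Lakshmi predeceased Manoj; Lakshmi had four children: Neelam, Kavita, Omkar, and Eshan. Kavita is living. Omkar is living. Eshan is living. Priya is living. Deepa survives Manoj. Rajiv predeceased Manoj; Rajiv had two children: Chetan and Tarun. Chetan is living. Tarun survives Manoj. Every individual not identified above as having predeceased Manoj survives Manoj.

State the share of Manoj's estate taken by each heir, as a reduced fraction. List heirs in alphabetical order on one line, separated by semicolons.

Chetan 1/30; Deepa 1/15; Eshan 1/180; Falguni 1/15; Girish 1/45; Jayant 1/15; Kavita 1/180; Neelam 1/180; Omkar 1/180; Priya 1/45; Tarun 1/30; Yamini 2/3

Yamini, as surviving spouse, takes 2/3.
The remaining 1/3 passes to Manoj's descendants per stirpes.
The 1/3 is divided into 5 equal shares of 1/15 among Falguni, Jayant, Vikram, Deepa, Rajiv.
Falguni is living and takes 1/15.
Jayant is living and takes 1/15.
Vikram predeceased; the 1/15 allotted to Vikram's branch passes to Vikram's issue by representation.
The 1/15 is divided into 3 equal shares of 1/45 among Lakshmi, Girish, Priya.
Lakshmi predeceased; the 1/45 allotted to Lakshmi's branch passes to Lakshmi's issue by representation.
The 1/45 is divided into 4 equal shares of 1/180 among Neelam, Kavita, Omkar, Eshan.
Neelam is living and takes 1/180.
Kavita is living and takes 1/180.
Omkar is living and takes 1/180.
Eshan is living and takes 1/180.
Girish is living and takes 1/45.
Priya is living and takes 1/45.
Deepa is living and takes 1/15.
Rajiv predeceased; the 1/15 allotted to Rajiv's branch passes to Rajiv's issue by representation.
The 1/15 is divided into 2 equal shares of 1/30 among Chetan, Tarun.
Chetan is living and takes 1/30.
Tarun is living and takes 1/30.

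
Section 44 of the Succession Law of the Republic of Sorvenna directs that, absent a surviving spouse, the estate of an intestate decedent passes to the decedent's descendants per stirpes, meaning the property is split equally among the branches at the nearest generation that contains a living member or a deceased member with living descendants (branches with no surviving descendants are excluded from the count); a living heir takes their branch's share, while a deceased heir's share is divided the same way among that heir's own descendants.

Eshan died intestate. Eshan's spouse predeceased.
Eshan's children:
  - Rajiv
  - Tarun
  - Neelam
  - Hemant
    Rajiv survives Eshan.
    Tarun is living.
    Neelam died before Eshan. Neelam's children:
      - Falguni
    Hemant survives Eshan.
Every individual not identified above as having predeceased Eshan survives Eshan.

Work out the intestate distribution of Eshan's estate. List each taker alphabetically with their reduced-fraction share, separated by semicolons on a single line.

Falguni 1/4; Hemant 1/4; Rajiv 1/4; Tarun 1/4

There is no surviving spouse, so the entire estate passes to Eshan's descendants per stirpes.
The estate is divided into 4 equal shares of 1/4 among Rajiv, Tarun, Neelam, Hemant.
Rajiv is living and takes 1/4.
Tarun is living and takes 1/4.
Neelam predeceased; the 1/4 allotted to Neelam's branch passes to Neelam's issue by representation.
Falguni is the sole taker at this level and receives the full 1/4.
Hemant is living and takes 1/4.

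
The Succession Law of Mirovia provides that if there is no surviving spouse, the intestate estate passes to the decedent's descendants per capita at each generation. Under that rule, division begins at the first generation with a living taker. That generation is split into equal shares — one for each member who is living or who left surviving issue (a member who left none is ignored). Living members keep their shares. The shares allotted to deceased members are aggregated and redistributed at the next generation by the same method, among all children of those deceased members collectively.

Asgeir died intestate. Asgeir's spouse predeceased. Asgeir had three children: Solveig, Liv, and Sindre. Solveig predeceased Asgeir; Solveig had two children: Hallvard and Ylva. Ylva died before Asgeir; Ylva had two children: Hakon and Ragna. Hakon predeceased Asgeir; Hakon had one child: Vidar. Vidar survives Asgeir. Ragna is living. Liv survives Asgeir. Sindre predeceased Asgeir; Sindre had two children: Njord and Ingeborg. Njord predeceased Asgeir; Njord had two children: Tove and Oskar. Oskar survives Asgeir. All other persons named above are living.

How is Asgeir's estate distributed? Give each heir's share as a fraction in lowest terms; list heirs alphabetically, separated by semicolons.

Hallvard 1/6; Ingeborg 1/6; Liv 1/3; Oskar 1/12; Ragna 1/12; Tove 1/12; Vidar 1/12

There is no surviving spouse, so the entire estate passes to Asgeir's descendants per capita at each generation.
At generation 1 (Solveig, Liv, Sindre) there are 3 shares of (1)/3 = 1/3 each.
Living: Liv — each takes 1/3.
Deceased: Solveig and Sindre. Their combined 2/3 is pooled and carried to generation 2.
At generation 2 (Hallvard, Ylva, Njord, Ingeborg) there are 4 shares of (2/3)/4 = 1/6 each.
Living: Hallvard and Ingeborg — each takes 1/6.
Deceased: Ylva and Njord. Their combined 1/3 is pooled and carried to generation 3.
At generation 3 (Hakon, Ragna, Tove, Oskar) there are 4 shares of (1/3)/4 = 1/12 each.
Living: Ragna, Tove, and Oskar — each takes 1/12.
Deceased: Hakon. That 1/12 share is carried to generation 4.
At generation 4 (Vidar) there are 1 shares of (1/12)/1 = 1/12 each.
Living: Vidar — each takes 1/12.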